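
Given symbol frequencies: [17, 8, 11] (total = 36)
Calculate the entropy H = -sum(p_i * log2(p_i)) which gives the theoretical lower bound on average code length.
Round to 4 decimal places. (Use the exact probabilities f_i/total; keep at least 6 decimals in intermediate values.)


Per-symbol terms -p_i * log2(p_i) with p_i = f_i/36:
  p = 17/36 = 0.472222: log2(p) = -1.082462, -p*log2(p) = 0.511163
  p = 8/36 = 0.222222: log2(p) = -2.169925, -p*log2(p) = 0.482206
  p = 11/36 = 0.305556: log2(p) = -1.710493, -p*log2(p) = 0.522651
H = 0.511163 + 0.482206 + 0.522651 = 1.516020

H = 1.516 bits/symbol


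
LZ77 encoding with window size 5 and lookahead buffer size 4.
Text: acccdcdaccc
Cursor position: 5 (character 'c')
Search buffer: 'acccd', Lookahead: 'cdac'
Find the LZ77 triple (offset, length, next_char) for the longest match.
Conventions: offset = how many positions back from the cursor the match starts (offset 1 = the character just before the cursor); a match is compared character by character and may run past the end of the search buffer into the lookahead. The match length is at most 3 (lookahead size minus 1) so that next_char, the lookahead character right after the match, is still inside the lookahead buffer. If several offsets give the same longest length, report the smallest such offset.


Try each offset into the search buffer:
  offset=1 (pos 4, char 'd'): match length 0
  offset=2 (pos 3, char 'c'): match length 2
  offset=3 (pos 2, char 'c'): match length 1
  offset=4 (pos 1, char 'c'): match length 1
  offset=5 (pos 0, char 'a'): match length 0
Longest match has length 2 at offset 2.
next_char = character at position 5 + 2 = 7 -> 'a'

Best match: offset=2, length=2 (matching 'cd' starting at position 3)
LZ77 triple: (2, 2, 'a')


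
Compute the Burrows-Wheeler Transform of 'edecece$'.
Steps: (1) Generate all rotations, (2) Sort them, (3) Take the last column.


Rotations (sorted):
  0: $edecece -> last char: e
  1: ce$edece -> last char: e
  2: cece$ede -> last char: e
  3: decece$e -> last char: e
  4: e$edecec -> last char: c
  5: ece$edec -> last char: c
  6: ecece$ed -> last char: d
  7: edecece$ -> last char: $


BWT = eeeeccd$


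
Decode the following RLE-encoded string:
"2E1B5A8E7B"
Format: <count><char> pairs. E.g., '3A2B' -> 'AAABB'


Expanding each <count><char> pair:
  2E -> 'EE'
  1B -> 'B'
  5A -> 'AAAAA'
  8E -> 'EEEEEEEE'
  7B -> 'BBBBBBB'

Decoded = EEBAAAAAEEEEEEEEBBBBBBB


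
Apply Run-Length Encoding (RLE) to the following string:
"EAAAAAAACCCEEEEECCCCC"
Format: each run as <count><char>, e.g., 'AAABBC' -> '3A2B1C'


Scanning runs left to right:
  i=0: run of 'E' x 1 -> '1E'
  i=1: run of 'A' x 7 -> '7A'
  i=8: run of 'C' x 3 -> '3C'
  i=11: run of 'E' x 5 -> '5E'
  i=16: run of 'C' x 5 -> '5C'

RLE = 1E7A3C5E5C


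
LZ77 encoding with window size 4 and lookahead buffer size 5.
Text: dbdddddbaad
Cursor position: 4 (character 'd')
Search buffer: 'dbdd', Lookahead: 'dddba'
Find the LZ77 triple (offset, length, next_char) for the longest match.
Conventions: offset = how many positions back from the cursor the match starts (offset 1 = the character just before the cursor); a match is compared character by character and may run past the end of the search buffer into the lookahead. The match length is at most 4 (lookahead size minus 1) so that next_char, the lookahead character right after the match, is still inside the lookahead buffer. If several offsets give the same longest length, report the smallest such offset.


Try each offset into the search buffer:
  offset=1 (pos 3, char 'd'): match length 3
  offset=2 (pos 2, char 'd'): match length 3
  offset=3 (pos 1, char 'b'): match length 0
  offset=4 (pos 0, char 'd'): match length 1
Longest match has length 3, found at offsets 1, 2; take the smallest, offset 1.
next_char = character at position 4 + 3 = 7 -> 'b'

Best match: offset=1, length=3 (matching 'ddd' starting at position 3)
LZ77 triple: (1, 3, 'b')


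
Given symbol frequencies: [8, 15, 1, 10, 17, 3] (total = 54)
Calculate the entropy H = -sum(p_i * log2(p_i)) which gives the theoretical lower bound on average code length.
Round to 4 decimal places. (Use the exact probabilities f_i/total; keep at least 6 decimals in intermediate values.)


Per-symbol terms -p_i * log2(p_i) with p_i = f_i/54:
  p = 8/54 = 0.148148: log2(p) = -2.754888, -p*log2(p) = 0.408131
  p = 15/54 = 0.277778: log2(p) = -1.847997, -p*log2(p) = 0.513332
  p = 1/54 = 0.018519: log2(p) = -5.754888, -p*log2(p) = 0.106572
  p = 10/54 = 0.185185: log2(p) = -2.432959, -p*log2(p) = 0.450548
  p = 17/54 = 0.314815: log2(p) = -1.667425, -p*log2(p) = 0.524930
  p = 3/54 = 0.055556: log2(p) = -4.169925, -p*log2(p) = 0.231663
H = 0.408131 + 0.513332 + 0.106572 + 0.450548 + 0.524930 + 0.231663 = 2.235176

H = 2.2352 bits/symbol


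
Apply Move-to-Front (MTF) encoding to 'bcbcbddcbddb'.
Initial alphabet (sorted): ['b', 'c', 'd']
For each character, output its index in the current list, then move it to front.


MTF encoding:
'b': index 0 in ['b', 'c', 'd'] -> ['b', 'c', 'd']
'c': index 1 in ['b', 'c', 'd'] -> ['c', 'b', 'd']
'b': index 1 in ['c', 'b', 'd'] -> ['b', 'c', 'd']
'c': index 1 in ['b', 'c', 'd'] -> ['c', 'b', 'd']
'b': index 1 in ['c', 'b', 'd'] -> ['b', 'c', 'd']
'd': index 2 in ['b', 'c', 'd'] -> ['d', 'b', 'c']
'd': index 0 in ['d', 'b', 'c'] -> ['d', 'b', 'c']
'c': index 2 in ['d', 'b', 'c'] -> ['c', 'd', 'b']
'b': index 2 in ['c', 'd', 'b'] -> ['b', 'c', 'd']
'd': index 2 in ['b', 'c', 'd'] -> ['d', 'b', 'c']
'd': index 0 in ['d', 'b', 'c'] -> ['d', 'b', 'c']
'b': index 1 in ['d', 'b', 'c'] -> ['b', 'd', 'c']


Output: [0, 1, 1, 1, 1, 2, 0, 2, 2, 2, 0, 1]


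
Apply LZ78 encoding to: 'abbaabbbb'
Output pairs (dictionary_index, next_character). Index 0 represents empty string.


LZ78 encoding steps:
Dictionary: {0: ''}
Step 1: w='' (idx 0), next='a' -> output (0, 'a'), add 'a' as idx 1
Step 2: w='' (idx 0), next='b' -> output (0, 'b'), add 'b' as idx 2
Step 3: w='b' (idx 2), next='a' -> output (2, 'a'), add 'ba' as idx 3
Step 4: w='a' (idx 1), next='b' -> output (1, 'b'), add 'ab' as idx 4
Step 5: w='b' (idx 2), next='b' -> output (2, 'b'), add 'bb' as idx 5
Step 6: w='b' (idx 2), end of input -> output (2, '')


Encoded: [(0, 'a'), (0, 'b'), (2, 'a'), (1, 'b'), (2, 'b'), (2, '')]


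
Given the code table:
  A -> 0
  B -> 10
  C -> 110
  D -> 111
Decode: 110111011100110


Decoding:
110 -> C
111 -> D
0 -> A
111 -> D
0 -> A
0 -> A
110 -> C


Result: CDADAAC


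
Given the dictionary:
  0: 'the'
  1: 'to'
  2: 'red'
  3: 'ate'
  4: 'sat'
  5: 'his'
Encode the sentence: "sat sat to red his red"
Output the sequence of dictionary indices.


Look up each word in the dictionary:
  'sat' -> 4
  'sat' -> 4
  'to' -> 1
  'red' -> 2
  'his' -> 5
  'red' -> 2

Encoded: [4, 4, 1, 2, 5, 2]


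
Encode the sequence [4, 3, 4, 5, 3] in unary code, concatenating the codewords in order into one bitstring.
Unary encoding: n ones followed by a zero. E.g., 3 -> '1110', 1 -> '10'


Encode each number as n ones followed by a terminating 0:
  4 -> 11110 (5 bits)
  3 -> 1110 (4 bits)
  4 -> 11110 (5 bits)
  5 -> 111110 (6 bits)
  3 -> 1110 (4 bits)
Total length = 5 + 4 + 5 + 6 + 4 = 24 bits.

Unary([4, 3, 4, 5, 3]) = 111101110111101111101110 (24 bits)


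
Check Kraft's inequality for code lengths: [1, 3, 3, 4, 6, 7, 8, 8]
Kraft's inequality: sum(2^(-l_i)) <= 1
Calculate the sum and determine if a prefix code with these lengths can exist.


Sum = 2^(-1) + 2^(-3) + 2^(-3) + 2^(-4) + 2^(-6) + 2^(-7) + 2^(-8) + 2^(-8)
    = 0.5 + 0.125 + 0.125 + 0.0625 + 0.015625 + 0.0078125 + 0.00390625 + 0.00390625
    = 216/256 = 0.84375
Since 0.84375 <= 1, Kraft's inequality IS satisfied.
A prefix code with these lengths CAN exist.

Kraft sum = 0.84375. Satisfied.


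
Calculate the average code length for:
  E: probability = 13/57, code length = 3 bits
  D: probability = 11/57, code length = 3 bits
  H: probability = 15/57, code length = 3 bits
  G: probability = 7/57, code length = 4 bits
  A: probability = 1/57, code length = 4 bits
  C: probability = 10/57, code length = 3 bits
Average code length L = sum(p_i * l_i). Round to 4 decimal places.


Weighted contributions p_i * l_i:
  E: (13/57) * 3 = 39/57
  D: (11/57) * 3 = 33/57
  H: (15/57) * 3 = 45/57
  G: (7/57) * 4 = 28/57
  A: (1/57) * 4 = 4/57
  C: (10/57) * 3 = 30/57
Sum = (39 + 33 + 45 + 28 + 4 + 30)/57 = 179/57

L = 179/57 = 3.1404 bits/symbol


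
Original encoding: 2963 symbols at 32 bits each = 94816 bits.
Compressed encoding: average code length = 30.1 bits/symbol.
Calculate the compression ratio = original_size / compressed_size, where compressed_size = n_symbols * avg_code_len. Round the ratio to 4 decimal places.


original_size = n_symbols * orig_bits = 2963 * 32 = 94816 bits
compressed_size = n_symbols * avg_code_len = 2963 * 30.1 = 89186.3 bits
ratio = original_size / compressed_size = 94816 / 89186.3 = 1.0631

Compression ratio = 1.0631


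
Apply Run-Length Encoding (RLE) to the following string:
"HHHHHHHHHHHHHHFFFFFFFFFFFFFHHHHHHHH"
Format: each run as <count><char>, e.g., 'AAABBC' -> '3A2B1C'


Scanning runs left to right:
  i=0: run of 'H' x 14 -> '14H'
  i=14: run of 'F' x 13 -> '13F'
  i=27: run of 'H' x 8 -> '8H'

RLE = 14H13F8H


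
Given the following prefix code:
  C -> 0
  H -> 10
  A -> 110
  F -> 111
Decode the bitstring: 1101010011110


Decoding step by step:
Bits 110 -> A
Bits 10 -> H
Bits 10 -> H
Bits 0 -> C
Bits 111 -> F
Bits 10 -> H


Decoded message: AHHCFH


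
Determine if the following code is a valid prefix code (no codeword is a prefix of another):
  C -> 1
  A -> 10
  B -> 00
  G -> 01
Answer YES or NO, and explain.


Checking each pair (does one codeword prefix another?):
  C='1' vs A='10': prefix -- VIOLATION

NO -- this is NOT a valid prefix code. C (1) is a prefix of A (10).


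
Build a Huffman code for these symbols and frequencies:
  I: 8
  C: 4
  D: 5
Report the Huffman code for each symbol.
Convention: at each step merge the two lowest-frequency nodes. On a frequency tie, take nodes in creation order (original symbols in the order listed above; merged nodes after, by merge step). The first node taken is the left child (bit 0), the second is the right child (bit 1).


Huffman tree construction:
Step 1: Merge C(4) + D(5) = 9
Step 2: Merge I(8) + (C+D)(9) = 17
Read each symbol's code off the tree from the root (left child = 0, right child = 1).

Codes:
  I: 0 (length 1)
  C: 10 (length 2)
  D: 11 (length 2)
Average code length: 26/17 = 1.5294 bits/symbol


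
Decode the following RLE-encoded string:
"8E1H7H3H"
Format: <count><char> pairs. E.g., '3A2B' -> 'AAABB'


Expanding each <count><char> pair:
  8E -> 'EEEEEEEE'
  1H -> 'H'
  7H -> 'HHHHHHH'
  3H -> 'HHH'

Decoded = EEEEEEEEHHHHHHHHHHH


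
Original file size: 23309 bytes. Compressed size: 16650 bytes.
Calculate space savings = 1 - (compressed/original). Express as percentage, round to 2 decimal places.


ratio = compressed/original = 16650/23309 = 0.714316
savings = 1 - ratio = 1 - 0.714316 = 0.285684
as a percentage: 0.285684 * 100 = 28.57%

Space savings = 1 - 16650/23309 = 28.57%


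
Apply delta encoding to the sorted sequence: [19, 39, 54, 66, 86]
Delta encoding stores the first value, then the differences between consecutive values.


First value: 19
Deltas:
  39 - 19 = 20
  54 - 39 = 15
  66 - 54 = 12
  86 - 66 = 20


Delta encoded: [19, 20, 15, 12, 20]


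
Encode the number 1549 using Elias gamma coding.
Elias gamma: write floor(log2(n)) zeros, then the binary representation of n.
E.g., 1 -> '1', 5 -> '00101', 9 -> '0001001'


num_bits = floor(log2(1549)) + 1 = 11
leading_zeros = num_bits - 1 = 10
binary(1549) = 11000001101

Elias gamma(1549) = '0000000000' + '11000001101' = 000000000011000001101 (21 bits)


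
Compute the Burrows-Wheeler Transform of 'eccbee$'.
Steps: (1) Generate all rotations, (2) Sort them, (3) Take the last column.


Rotations (sorted):
  0: $eccbee -> last char: e
  1: bee$ecc -> last char: c
  2: cbee$ec -> last char: c
  3: ccbee$e -> last char: e
  4: e$eccbe -> last char: e
  5: eccbee$ -> last char: $
  6: ee$eccb -> last char: b


BWT = eccee$b


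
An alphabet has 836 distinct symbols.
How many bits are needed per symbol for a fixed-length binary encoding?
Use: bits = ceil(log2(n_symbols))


log2(836) = 9.7074
Bracket: 2^9 = 512 < 836 <= 2^10 = 1024
So ceil(log2(836)) = 10

bits = ceil(log2(836)) = ceil(9.7074) = 10 bits


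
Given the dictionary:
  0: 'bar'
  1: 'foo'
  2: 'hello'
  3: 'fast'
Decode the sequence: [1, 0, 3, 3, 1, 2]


Look up each index in the dictionary:
  1 -> 'foo'
  0 -> 'bar'
  3 -> 'fast'
  3 -> 'fast'
  1 -> 'foo'
  2 -> 'hello'

Decoded: "foo bar fast fast foo hello"


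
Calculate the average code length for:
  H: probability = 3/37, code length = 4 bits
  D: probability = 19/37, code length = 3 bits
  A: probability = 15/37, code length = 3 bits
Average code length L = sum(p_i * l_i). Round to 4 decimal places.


Weighted contributions p_i * l_i:
  H: (3/37) * 4 = 12/37
  D: (19/37) * 3 = 57/37
  A: (15/37) * 3 = 45/37
Sum = (12 + 57 + 45)/37 = 114/37

L = 114/37 = 3.0811 bits/symbol


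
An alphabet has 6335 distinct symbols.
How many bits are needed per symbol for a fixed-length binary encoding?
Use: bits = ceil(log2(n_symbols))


log2(6335) = 12.6291
Bracket: 2^12 = 4096 < 6335 <= 2^13 = 8192
So ceil(log2(6335)) = 13

bits = ceil(log2(6335)) = ceil(12.6291) = 13 bits


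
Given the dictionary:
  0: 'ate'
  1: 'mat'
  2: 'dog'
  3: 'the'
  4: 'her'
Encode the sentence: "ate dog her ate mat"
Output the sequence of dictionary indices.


Look up each word in the dictionary:
  'ate' -> 0
  'dog' -> 2
  'her' -> 4
  'ate' -> 0
  'mat' -> 1

Encoded: [0, 2, 4, 0, 1]


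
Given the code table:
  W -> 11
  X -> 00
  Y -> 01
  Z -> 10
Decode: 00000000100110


Decoding:
00 -> X
00 -> X
00 -> X
00 -> X
10 -> Z
01 -> Y
10 -> Z


Result: XXXXZYZ


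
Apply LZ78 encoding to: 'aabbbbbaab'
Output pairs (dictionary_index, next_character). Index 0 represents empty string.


LZ78 encoding steps:
Dictionary: {0: ''}
Step 1: w='' (idx 0), next='a' -> output (0, 'a'), add 'a' as idx 1
Step 2: w='a' (idx 1), next='b' -> output (1, 'b'), add 'ab' as idx 2
Step 3: w='' (idx 0), next='b' -> output (0, 'b'), add 'b' as idx 3
Step 4: w='b' (idx 3), next='b' -> output (3, 'b'), add 'bb' as idx 4
Step 5: w='b' (idx 3), next='a' -> output (3, 'a'), add 'ba' as idx 5
Step 6: w='ab' (idx 2), end of input -> output (2, '')


Encoded: [(0, 'a'), (1, 'b'), (0, 'b'), (3, 'b'), (3, 'a'), (2, '')]


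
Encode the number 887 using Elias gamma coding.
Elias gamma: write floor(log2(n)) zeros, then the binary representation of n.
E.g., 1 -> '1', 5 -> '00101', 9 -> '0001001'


num_bits = floor(log2(887)) + 1 = 10
leading_zeros = num_bits - 1 = 9
binary(887) = 1101110111

Elias gamma(887) = '000000000' + '1101110111' = 0000000001101110111 (19 bits)


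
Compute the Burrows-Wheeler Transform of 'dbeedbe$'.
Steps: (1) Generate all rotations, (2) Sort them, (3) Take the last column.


Rotations (sorted):
  0: $dbeedbe -> last char: e
  1: be$dbeed -> last char: d
  2: beedbe$d -> last char: d
  3: dbe$dbee -> last char: e
  4: dbeedbe$ -> last char: $
  5: e$dbeedb -> last char: b
  6: edbe$dbe -> last char: e
  7: eedbe$db -> last char: b


BWT = edde$beb


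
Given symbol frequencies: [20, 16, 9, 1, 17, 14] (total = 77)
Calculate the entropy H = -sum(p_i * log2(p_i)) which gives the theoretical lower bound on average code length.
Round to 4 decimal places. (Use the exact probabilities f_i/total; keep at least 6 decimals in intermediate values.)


Per-symbol terms -p_i * log2(p_i) with p_i = f_i/77:
  p = 20/77 = 0.259740: log2(p) = -1.944858, -p*log2(p) = 0.505158
  p = 16/77 = 0.207792: log2(p) = -2.266787, -p*log2(p) = 0.471021
  p = 9/77 = 0.116883: log2(p) = -3.096862, -p*log2(p) = 0.361971
  p = 1/77 = 0.012987: log2(p) = -6.266787, -p*log2(p) = 0.081387
  p = 17/77 = 0.220779: log2(p) = -2.179324, -p*log2(p) = 0.481149
  p = 14/77 = 0.181818: log2(p) = -2.459432, -p*log2(p) = 0.447169
H = 0.505158 + 0.471021 + 0.361971 + 0.081387 + 0.481149 + 0.447169 = 2.347855

H = 2.3479 bits/symbol


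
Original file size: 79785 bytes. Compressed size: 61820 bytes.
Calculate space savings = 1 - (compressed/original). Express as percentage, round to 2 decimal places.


ratio = compressed/original = 61820/79785 = 0.774832
savings = 1 - ratio = 1 - 0.774832 = 0.225168
as a percentage: 0.225168 * 100 = 22.52%

Space savings = 1 - 61820/79785 = 22.52%


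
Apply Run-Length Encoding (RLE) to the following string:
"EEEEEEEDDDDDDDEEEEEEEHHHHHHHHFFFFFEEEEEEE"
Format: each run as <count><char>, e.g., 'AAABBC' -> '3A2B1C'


Scanning runs left to right:
  i=0: run of 'E' x 7 -> '7E'
  i=7: run of 'D' x 7 -> '7D'
  i=14: run of 'E' x 7 -> '7E'
  i=21: run of 'H' x 8 -> '8H'
  i=29: run of 'F' x 5 -> '5F'
  i=34: run of 'E' x 7 -> '7E'

RLE = 7E7D7E8H5F7E


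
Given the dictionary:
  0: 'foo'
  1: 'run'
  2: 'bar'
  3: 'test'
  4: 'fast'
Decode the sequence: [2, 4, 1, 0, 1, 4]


Look up each index in the dictionary:
  2 -> 'bar'
  4 -> 'fast'
  1 -> 'run'
  0 -> 'foo'
  1 -> 'run'
  4 -> 'fast'

Decoded: "bar fast run foo run fast"


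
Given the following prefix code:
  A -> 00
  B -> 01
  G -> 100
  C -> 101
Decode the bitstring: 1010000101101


Decoding step by step:
Bits 101 -> C
Bits 00 -> A
Bits 00 -> A
Bits 101 -> C
Bits 101 -> C


Decoded message: CAACC


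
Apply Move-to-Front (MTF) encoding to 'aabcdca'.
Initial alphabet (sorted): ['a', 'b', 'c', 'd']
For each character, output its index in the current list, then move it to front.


MTF encoding:
'a': index 0 in ['a', 'b', 'c', 'd'] -> ['a', 'b', 'c', 'd']
'a': index 0 in ['a', 'b', 'c', 'd'] -> ['a', 'b', 'c', 'd']
'b': index 1 in ['a', 'b', 'c', 'd'] -> ['b', 'a', 'c', 'd']
'c': index 2 in ['b', 'a', 'c', 'd'] -> ['c', 'b', 'a', 'd']
'd': index 3 in ['c', 'b', 'a', 'd'] -> ['d', 'c', 'b', 'a']
'c': index 1 in ['d', 'c', 'b', 'a'] -> ['c', 'd', 'b', 'a']
'a': index 3 in ['c', 'd', 'b', 'a'] -> ['a', 'c', 'd', 'b']


Output: [0, 0, 1, 2, 3, 1, 3]


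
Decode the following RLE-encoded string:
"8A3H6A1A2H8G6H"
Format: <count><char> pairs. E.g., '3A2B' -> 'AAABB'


Expanding each <count><char> pair:
  8A -> 'AAAAAAAA'
  3H -> 'HHH'
  6A -> 'AAAAAA'
  1A -> 'A'
  2H -> 'HH'
  8G -> 'GGGGGGGG'
  6H -> 'HHHHHH'

Decoded = AAAAAAAAHHHAAAAAAAHHGGGGGGGGHHHHHH


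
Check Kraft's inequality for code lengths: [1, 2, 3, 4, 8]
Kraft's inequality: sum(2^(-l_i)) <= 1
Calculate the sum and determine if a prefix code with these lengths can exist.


Sum = 2^(-1) + 2^(-2) + 2^(-3) + 2^(-4) + 2^(-8)
    = 0.5 + 0.25 + 0.125 + 0.0625 + 0.00390625
    = 241/256 = 0.94140625
Since 0.94140625 <= 1, Kraft's inequality IS satisfied.
A prefix code with these lengths CAN exist.

Kraft sum = 0.94140625. Satisfied.


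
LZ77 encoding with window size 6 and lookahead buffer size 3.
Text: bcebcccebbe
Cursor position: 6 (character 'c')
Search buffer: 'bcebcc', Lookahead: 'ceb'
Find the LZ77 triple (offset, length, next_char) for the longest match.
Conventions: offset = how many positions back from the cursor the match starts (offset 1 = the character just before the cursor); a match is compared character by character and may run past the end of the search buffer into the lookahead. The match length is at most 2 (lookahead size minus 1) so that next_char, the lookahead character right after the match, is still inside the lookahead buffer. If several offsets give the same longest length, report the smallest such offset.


Try each offset into the search buffer:
  offset=1 (pos 5, char 'c'): match length 1
  offset=2 (pos 4, char 'c'): match length 1
  offset=3 (pos 3, char 'b'): match length 0
  offset=4 (pos 2, char 'e'): match length 0
  offset=5 (pos 1, char 'c'): match length 2
  offset=6 (pos 0, char 'b'): match length 0
Longest match has length 2 at offset 5.
next_char = character at position 6 + 2 = 8 -> 'b'

Best match: offset=5, length=2 (matching 'ce' starting at position 1)
LZ77 triple: (5, 2, 'b')


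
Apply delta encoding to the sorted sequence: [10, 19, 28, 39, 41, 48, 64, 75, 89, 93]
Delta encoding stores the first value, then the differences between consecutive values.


First value: 10
Deltas:
  19 - 10 = 9
  28 - 19 = 9
  39 - 28 = 11
  41 - 39 = 2
  48 - 41 = 7
  64 - 48 = 16
  75 - 64 = 11
  89 - 75 = 14
  93 - 89 = 4


Delta encoded: [10, 9, 9, 11, 2, 7, 16, 11, 14, 4]


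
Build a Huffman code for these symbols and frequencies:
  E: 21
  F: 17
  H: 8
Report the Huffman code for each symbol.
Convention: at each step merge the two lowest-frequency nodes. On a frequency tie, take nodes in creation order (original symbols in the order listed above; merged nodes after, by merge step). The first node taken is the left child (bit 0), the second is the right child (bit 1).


Huffman tree construction:
Step 1: Merge H(8) + F(17) = 25
Step 2: Merge E(21) + (H+F)(25) = 46
Read each symbol's code off the tree from the root (left child = 0, right child = 1).

Codes:
  E: 0 (length 1)
  F: 11 (length 2)
  H: 10 (length 2)
Average code length: 71/46 = 1.5435 bits/symbol


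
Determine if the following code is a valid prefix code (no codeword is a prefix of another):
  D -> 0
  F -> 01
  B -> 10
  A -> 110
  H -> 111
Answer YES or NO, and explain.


Checking each pair (does one codeword prefix another?):
  D='0' vs F='01': prefix -- VIOLATION

NO -- this is NOT a valid prefix code. D (0) is a prefix of F (01).


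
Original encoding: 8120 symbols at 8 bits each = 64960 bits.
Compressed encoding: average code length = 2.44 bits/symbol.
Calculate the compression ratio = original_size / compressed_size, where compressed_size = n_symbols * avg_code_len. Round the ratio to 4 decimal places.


original_size = n_symbols * orig_bits = 8120 * 8 = 64960 bits
compressed_size = n_symbols * avg_code_len = 8120 * 2.44 = 19812.8 bits
ratio = original_size / compressed_size = 64960 / 19812.8 = 3.2787

Compression ratio = 3.2787


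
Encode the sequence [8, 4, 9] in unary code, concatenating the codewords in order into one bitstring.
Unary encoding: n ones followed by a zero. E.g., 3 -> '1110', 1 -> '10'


Encode each number as n ones followed by a terminating 0:
  8 -> 111111110 (9 bits)
  4 -> 11110 (5 bits)
  9 -> 1111111110 (10 bits)
Total length = 9 + 5 + 10 = 24 bits.

Unary([8, 4, 9]) = 111111110111101111111110 (24 bits)


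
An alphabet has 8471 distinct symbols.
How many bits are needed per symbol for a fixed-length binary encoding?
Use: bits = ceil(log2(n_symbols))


log2(8471) = 13.0483
Bracket: 2^13 = 8192 < 8471 <= 2^14 = 16384
So ceil(log2(8471)) = 14

bits = ceil(log2(8471)) = ceil(13.0483) = 14 bits


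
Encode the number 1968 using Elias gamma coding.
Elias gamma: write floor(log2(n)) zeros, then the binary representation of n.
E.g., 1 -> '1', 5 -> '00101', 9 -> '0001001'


num_bits = floor(log2(1968)) + 1 = 11
leading_zeros = num_bits - 1 = 10
binary(1968) = 11110110000

Elias gamma(1968) = '0000000000' + '11110110000' = 000000000011110110000 (21 bits)


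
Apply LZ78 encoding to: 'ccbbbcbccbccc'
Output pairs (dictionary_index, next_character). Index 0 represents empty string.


LZ78 encoding steps:
Dictionary: {0: ''}
Step 1: w='' (idx 0), next='c' -> output (0, 'c'), add 'c' as idx 1
Step 2: w='c' (idx 1), next='b' -> output (1, 'b'), add 'cb' as idx 2
Step 3: w='' (idx 0), next='b' -> output (0, 'b'), add 'b' as idx 3
Step 4: w='b' (idx 3), next='c' -> output (3, 'c'), add 'bc' as idx 4
Step 5: w='bc' (idx 4), next='c' -> output (4, 'c'), add 'bcc' as idx 5
Step 6: w='bcc' (idx 5), next='c' -> output (5, 'c'), add 'bccc' as idx 6


Encoded: [(0, 'c'), (1, 'b'), (0, 'b'), (3, 'c'), (4, 'c'), (5, 'c')]


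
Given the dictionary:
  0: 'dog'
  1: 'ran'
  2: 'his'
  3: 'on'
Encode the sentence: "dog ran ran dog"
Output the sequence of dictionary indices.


Look up each word in the dictionary:
  'dog' -> 0
  'ran' -> 1
  'ran' -> 1
  'dog' -> 0

Encoded: [0, 1, 1, 0]


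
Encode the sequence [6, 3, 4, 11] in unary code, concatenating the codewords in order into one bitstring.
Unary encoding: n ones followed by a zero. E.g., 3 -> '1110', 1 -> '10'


Encode each number as n ones followed by a terminating 0:
  6 -> 1111110 (7 bits)
  3 -> 1110 (4 bits)
  4 -> 11110 (5 bits)
  11 -> 111111111110 (12 bits)
Total length = 7 + 4 + 5 + 12 = 28 bits.

Unary([6, 3, 4, 11]) = 1111110111011110111111111110 (28 bits)


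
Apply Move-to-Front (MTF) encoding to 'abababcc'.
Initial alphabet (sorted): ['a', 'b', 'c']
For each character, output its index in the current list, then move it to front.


MTF encoding:
'a': index 0 in ['a', 'b', 'c'] -> ['a', 'b', 'c']
'b': index 1 in ['a', 'b', 'c'] -> ['b', 'a', 'c']
'a': index 1 in ['b', 'a', 'c'] -> ['a', 'b', 'c']
'b': index 1 in ['a', 'b', 'c'] -> ['b', 'a', 'c']
'a': index 1 in ['b', 'a', 'c'] -> ['a', 'b', 'c']
'b': index 1 in ['a', 'b', 'c'] -> ['b', 'a', 'c']
'c': index 2 in ['b', 'a', 'c'] -> ['c', 'b', 'a']
'c': index 0 in ['c', 'b', 'a'] -> ['c', 'b', 'a']


Output: [0, 1, 1, 1, 1, 1, 2, 0]


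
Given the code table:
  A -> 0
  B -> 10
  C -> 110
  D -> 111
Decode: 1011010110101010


Decoding:
10 -> B
110 -> C
10 -> B
110 -> C
10 -> B
10 -> B
10 -> B


Result: BCBCBBB


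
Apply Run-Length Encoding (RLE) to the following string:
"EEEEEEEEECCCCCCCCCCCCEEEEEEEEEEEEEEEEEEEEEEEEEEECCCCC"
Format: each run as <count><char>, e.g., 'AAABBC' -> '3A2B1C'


Scanning runs left to right:
  i=0: run of 'E' x 9 -> '9E'
  i=9: run of 'C' x 12 -> '12C'
  i=21: run of 'E' x 27 -> '27E'
  i=48: run of 'C' x 5 -> '5C'

RLE = 9E12C27E5C


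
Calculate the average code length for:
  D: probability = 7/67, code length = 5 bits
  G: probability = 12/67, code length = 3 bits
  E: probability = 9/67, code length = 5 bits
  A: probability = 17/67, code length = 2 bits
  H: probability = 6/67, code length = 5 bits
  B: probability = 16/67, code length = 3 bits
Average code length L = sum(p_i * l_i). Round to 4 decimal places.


Weighted contributions p_i * l_i:
  D: (7/67) * 5 = 35/67
  G: (12/67) * 3 = 36/67
  E: (9/67) * 5 = 45/67
  A: (17/67) * 2 = 34/67
  H: (6/67) * 5 = 30/67
  B: (16/67) * 3 = 48/67
Sum = (35 + 36 + 45 + 34 + 30 + 48)/67 = 228/67

L = 228/67 = 3.4030 bits/symbol


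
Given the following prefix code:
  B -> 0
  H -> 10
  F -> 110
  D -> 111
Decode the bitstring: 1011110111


Decoding step by step:
Bits 10 -> H
Bits 111 -> D
Bits 10 -> H
Bits 111 -> D


Decoded message: HDHD


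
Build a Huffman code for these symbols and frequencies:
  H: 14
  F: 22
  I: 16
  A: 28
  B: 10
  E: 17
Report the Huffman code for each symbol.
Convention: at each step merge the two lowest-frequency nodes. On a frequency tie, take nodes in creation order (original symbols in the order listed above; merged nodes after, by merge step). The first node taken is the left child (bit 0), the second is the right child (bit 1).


Huffman tree construction:
Step 1: Merge B(10) + H(14) = 24
Step 2: Merge I(16) + E(17) = 33
Step 3: Merge F(22) + (B+H)(24) = 46
Step 4: Merge A(28) + (I+E)(33) = 61
Step 5: Merge (F+(B+H))(46) + (A+(I+E))(61) = 107
Read each symbol's code off the tree from the root (left child = 0, right child = 1).

Codes:
  H: 011 (length 3)
  F: 00 (length 2)
  I: 110 (length 3)
  A: 10 (length 2)
  B: 010 (length 3)
  E: 111 (length 3)
Average code length: 271/107 = 2.5327 bits/symbol


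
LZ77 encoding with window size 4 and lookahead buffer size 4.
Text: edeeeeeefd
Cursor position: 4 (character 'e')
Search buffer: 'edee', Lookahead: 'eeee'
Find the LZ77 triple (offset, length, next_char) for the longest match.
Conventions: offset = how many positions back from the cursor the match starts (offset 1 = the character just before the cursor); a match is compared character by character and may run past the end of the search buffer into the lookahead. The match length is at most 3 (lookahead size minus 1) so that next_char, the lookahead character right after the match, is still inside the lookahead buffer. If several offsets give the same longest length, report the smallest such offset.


Try each offset into the search buffer:
  offset=1 (pos 3, char 'e'): match length 3
  offset=2 (pos 2, char 'e'): match length 3
  offset=3 (pos 1, char 'd'): match length 0
  offset=4 (pos 0, char 'e'): match length 1
Longest match has length 3, found at offsets 1, 2; take the smallest, offset 1.
next_char = character at position 4 + 3 = 7 -> 'e'

Best match: offset=1, length=3 (matching 'eee' starting at position 3)
LZ77 triple: (1, 3, 'e')


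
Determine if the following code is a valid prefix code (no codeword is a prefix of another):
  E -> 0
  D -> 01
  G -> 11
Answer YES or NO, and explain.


Checking each pair (does one codeword prefix another?):
  E='0' vs D='01': prefix -- VIOLATION

NO -- this is NOT a valid prefix code. E (0) is a prefix of D (01).


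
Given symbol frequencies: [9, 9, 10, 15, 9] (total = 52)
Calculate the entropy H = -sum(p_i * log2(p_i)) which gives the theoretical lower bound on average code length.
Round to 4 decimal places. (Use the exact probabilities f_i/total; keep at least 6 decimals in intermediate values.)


Per-symbol terms -p_i * log2(p_i) with p_i = f_i/52:
  p = 9/52 = 0.173077: log2(p) = -2.530515, -p*log2(p) = 0.437974
  p = 9/52 = 0.173077: log2(p) = -2.530515, -p*log2(p) = 0.437974
  p = 10/52 = 0.192308: log2(p) = -2.378512, -p*log2(p) = 0.457406
  p = 15/52 = 0.288462: log2(p) = -1.793549, -p*log2(p) = 0.517370
  p = 9/52 = 0.173077: log2(p) = -2.530515, -p*log2(p) = 0.437974
H = 0.437974 + 0.437974 + 0.457406 + 0.517370 + 0.437974 = 2.288698

H = 2.2887 bits/symbol


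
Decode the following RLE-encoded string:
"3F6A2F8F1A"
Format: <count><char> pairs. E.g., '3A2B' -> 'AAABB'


Expanding each <count><char> pair:
  3F -> 'FFF'
  6A -> 'AAAAAA'
  2F -> 'FF'
  8F -> 'FFFFFFFF'
  1A -> 'A'

Decoded = FFFAAAAAAFFFFFFFFFFA


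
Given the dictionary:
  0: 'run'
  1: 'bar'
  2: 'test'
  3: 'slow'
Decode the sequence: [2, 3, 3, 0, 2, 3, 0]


Look up each index in the dictionary:
  2 -> 'test'
  3 -> 'slow'
  3 -> 'slow'
  0 -> 'run'
  2 -> 'test'
  3 -> 'slow'
  0 -> 'run'

Decoded: "test slow slow run test slow run"


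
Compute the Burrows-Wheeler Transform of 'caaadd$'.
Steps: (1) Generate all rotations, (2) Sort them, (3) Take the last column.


Rotations (sorted):
  0: $caaadd -> last char: d
  1: aaadd$c -> last char: c
  2: aadd$ca -> last char: a
  3: add$caa -> last char: a
  4: caaadd$ -> last char: $
  5: d$caaad -> last char: d
  6: dd$caaa -> last char: a


BWT = dcaa$da


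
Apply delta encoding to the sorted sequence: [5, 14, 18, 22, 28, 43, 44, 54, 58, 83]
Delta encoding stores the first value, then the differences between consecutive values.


First value: 5
Deltas:
  14 - 5 = 9
  18 - 14 = 4
  22 - 18 = 4
  28 - 22 = 6
  43 - 28 = 15
  44 - 43 = 1
  54 - 44 = 10
  58 - 54 = 4
  83 - 58 = 25


Delta encoded: [5, 9, 4, 4, 6, 15, 1, 10, 4, 25]


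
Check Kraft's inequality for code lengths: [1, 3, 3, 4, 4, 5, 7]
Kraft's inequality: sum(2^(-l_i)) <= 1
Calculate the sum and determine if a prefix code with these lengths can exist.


Sum = 2^(-1) + 2^(-3) + 2^(-3) + 2^(-4) + 2^(-4) + 2^(-5) + 2^(-7)
    = 0.5 + 0.125 + 0.125 + 0.0625 + 0.0625 + 0.03125 + 0.0078125
    = 117/128 = 0.9140625
Since 0.9140625 <= 1, Kraft's inequality IS satisfied.
A prefix code with these lengths CAN exist.

Kraft sum = 0.9140625. Satisfied.


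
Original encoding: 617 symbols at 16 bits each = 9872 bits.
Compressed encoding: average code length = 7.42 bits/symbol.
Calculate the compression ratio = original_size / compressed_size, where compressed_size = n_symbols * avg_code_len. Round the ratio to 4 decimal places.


original_size = n_symbols * orig_bits = 617 * 16 = 9872 bits
compressed_size = n_symbols * avg_code_len = 617 * 7.42 = 4578.14 bits
ratio = original_size / compressed_size = 9872 / 4578.14 = 2.1563

Compression ratio = 2.1563


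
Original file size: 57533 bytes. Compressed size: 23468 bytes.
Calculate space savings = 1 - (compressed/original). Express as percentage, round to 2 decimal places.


ratio = compressed/original = 23468/57533 = 0.407905
savings = 1 - ratio = 1 - 0.407905 = 0.592095
as a percentage: 0.592095 * 100 = 59.21%

Space savings = 1 - 23468/57533 = 59.21%


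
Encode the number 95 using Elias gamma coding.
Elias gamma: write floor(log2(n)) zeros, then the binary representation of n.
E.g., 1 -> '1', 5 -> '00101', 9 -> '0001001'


num_bits = floor(log2(95)) + 1 = 7
leading_zeros = num_bits - 1 = 6
binary(95) = 1011111

Elias gamma(95) = '000000' + '1011111' = 0000001011111 (13 bits)


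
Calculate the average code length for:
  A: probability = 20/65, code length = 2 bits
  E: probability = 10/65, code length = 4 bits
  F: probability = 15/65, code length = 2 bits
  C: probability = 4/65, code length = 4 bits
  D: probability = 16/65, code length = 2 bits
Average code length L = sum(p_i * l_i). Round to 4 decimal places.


Weighted contributions p_i * l_i:
  A: (20/65) * 2 = 40/65
  E: (10/65) * 4 = 40/65
  F: (15/65) * 2 = 30/65
  C: (4/65) * 4 = 16/65
  D: (16/65) * 2 = 32/65
Sum = (40 + 40 + 30 + 16 + 32)/65 = 158/65

L = 158/65 = 2.4308 bits/symbol


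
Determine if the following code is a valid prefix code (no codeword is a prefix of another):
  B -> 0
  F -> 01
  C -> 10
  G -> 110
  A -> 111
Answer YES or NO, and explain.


Checking each pair (does one codeword prefix another?):
  B='0' vs F='01': prefix -- VIOLATION

NO -- this is NOT a valid prefix code. B (0) is a prefix of F (01).


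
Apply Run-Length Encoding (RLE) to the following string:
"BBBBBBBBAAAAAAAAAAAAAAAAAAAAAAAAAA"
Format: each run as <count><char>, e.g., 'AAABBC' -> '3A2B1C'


Scanning runs left to right:
  i=0: run of 'B' x 8 -> '8B'
  i=8: run of 'A' x 26 -> '26A'

RLE = 8B26A


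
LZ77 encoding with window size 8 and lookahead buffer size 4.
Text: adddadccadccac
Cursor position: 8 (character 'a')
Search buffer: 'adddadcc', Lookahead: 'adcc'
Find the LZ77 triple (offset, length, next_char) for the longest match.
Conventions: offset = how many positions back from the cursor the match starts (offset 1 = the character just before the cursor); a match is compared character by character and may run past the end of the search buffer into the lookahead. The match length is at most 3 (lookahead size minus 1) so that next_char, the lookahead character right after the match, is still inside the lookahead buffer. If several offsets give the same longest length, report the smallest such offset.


Try each offset into the search buffer:
  offset=1 (pos 7, char 'c'): match length 0
  offset=2 (pos 6, char 'c'): match length 0
  offset=3 (pos 5, char 'd'): match length 0
  offset=4 (pos 4, char 'a'): match length 3
  offset=5 (pos 3, char 'd'): match length 0
  offset=6 (pos 2, char 'd'): match length 0
  offset=7 (pos 1, char 'd'): match length 0
  offset=8 (pos 0, char 'a'): match length 2
Longest match has length 3 at offset 4.
next_char = character at position 8 + 3 = 11 -> 'c'

Best match: offset=4, length=3 (matching 'adc' starting at position 4)
LZ77 triple: (4, 3, 'c')


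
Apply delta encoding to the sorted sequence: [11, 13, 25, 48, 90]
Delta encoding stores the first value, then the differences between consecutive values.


First value: 11
Deltas:
  13 - 11 = 2
  25 - 13 = 12
  48 - 25 = 23
  90 - 48 = 42


Delta encoded: [11, 2, 12, 23, 42]


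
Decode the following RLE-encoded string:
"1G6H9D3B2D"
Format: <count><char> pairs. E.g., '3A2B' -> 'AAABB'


Expanding each <count><char> pair:
  1G -> 'G'
  6H -> 'HHHHHH'
  9D -> 'DDDDDDDDD'
  3B -> 'BBB'
  2D -> 'DD'

Decoded = GHHHHHHDDDDDDDDDBBBDD


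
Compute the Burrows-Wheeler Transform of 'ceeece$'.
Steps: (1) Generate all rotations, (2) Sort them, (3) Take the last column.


Rotations (sorted):
  0: $ceeece -> last char: e
  1: ce$ceee -> last char: e
  2: ceeece$ -> last char: $
  3: e$ceeec -> last char: c
  4: ece$cee -> last char: e
  5: eece$ce -> last char: e
  6: eeece$c -> last char: c


BWT = ee$ceec


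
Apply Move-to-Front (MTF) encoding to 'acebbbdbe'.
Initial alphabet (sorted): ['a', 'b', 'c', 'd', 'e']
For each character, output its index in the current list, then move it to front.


MTF encoding:
'a': index 0 in ['a', 'b', 'c', 'd', 'e'] -> ['a', 'b', 'c', 'd', 'e']
'c': index 2 in ['a', 'b', 'c', 'd', 'e'] -> ['c', 'a', 'b', 'd', 'e']
'e': index 4 in ['c', 'a', 'b', 'd', 'e'] -> ['e', 'c', 'a', 'b', 'd']
'b': index 3 in ['e', 'c', 'a', 'b', 'd'] -> ['b', 'e', 'c', 'a', 'd']
'b': index 0 in ['b', 'e', 'c', 'a', 'd'] -> ['b', 'e', 'c', 'a', 'd']
'b': index 0 in ['b', 'e', 'c', 'a', 'd'] -> ['b', 'e', 'c', 'a', 'd']
'd': index 4 in ['b', 'e', 'c', 'a', 'd'] -> ['d', 'b', 'e', 'c', 'a']
'b': index 1 in ['d', 'b', 'e', 'c', 'a'] -> ['b', 'd', 'e', 'c', 'a']
'e': index 2 in ['b', 'd', 'e', 'c', 'a'] -> ['e', 'b', 'd', 'c', 'a']


Output: [0, 2, 4, 3, 0, 0, 4, 1, 2]


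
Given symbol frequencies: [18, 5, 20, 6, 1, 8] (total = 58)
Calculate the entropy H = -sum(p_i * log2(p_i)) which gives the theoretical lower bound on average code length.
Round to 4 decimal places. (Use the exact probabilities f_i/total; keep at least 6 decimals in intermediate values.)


Per-symbol terms -p_i * log2(p_i) with p_i = f_i/58:
  p = 18/58 = 0.310345: log2(p) = -1.688056, -p*log2(p) = 0.523879
  p = 5/58 = 0.086207: log2(p) = -3.536053, -p*log2(p) = 0.304832
  p = 20/58 = 0.344828: log2(p) = -1.536053, -p*log2(p) = 0.529673
  p = 6/58 = 0.103448: log2(p) = -3.273018, -p*log2(p) = 0.338588
  p = 1/58 = 0.017241: log2(p) = -5.857981, -p*log2(p) = 0.101000
  p = 8/58 = 0.137931: log2(p) = -2.857981, -p*log2(p) = 0.394204
H = 0.523879 + 0.304832 + 0.529673 + 0.338588 + 0.101000 + 0.394204 = 2.192176

H = 2.1922 bits/symbol


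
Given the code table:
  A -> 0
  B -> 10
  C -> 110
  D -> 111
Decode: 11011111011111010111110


Decoding:
110 -> C
111 -> D
110 -> C
111 -> D
110 -> C
10 -> B
111 -> D
110 -> C


Result: CDCDCBDC


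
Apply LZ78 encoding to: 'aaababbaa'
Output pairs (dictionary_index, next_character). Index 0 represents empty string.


LZ78 encoding steps:
Dictionary: {0: ''}
Step 1: w='' (idx 0), next='a' -> output (0, 'a'), add 'a' as idx 1
Step 2: w='a' (idx 1), next='a' -> output (1, 'a'), add 'aa' as idx 2
Step 3: w='' (idx 0), next='b' -> output (0, 'b'), add 'b' as idx 3
Step 4: w='a' (idx 1), next='b' -> output (1, 'b'), add 'ab' as idx 4
Step 5: w='b' (idx 3), next='a' -> output (3, 'a'), add 'ba' as idx 5
Step 6: w='a' (idx 1), end of input -> output (1, '')


Encoded: [(0, 'a'), (1, 'a'), (0, 'b'), (1, 'b'), (3, 'a'), (1, '')]


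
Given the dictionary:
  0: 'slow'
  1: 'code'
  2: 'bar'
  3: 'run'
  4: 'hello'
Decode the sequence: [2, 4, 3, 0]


Look up each index in the dictionary:
  2 -> 'bar'
  4 -> 'hello'
  3 -> 'run'
  0 -> 'slow'

Decoded: "bar hello run slow"


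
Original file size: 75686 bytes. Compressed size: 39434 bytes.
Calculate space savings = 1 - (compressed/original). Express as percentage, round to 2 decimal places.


ratio = compressed/original = 39434/75686 = 0.521021
savings = 1 - ratio = 1 - 0.521021 = 0.478979
as a percentage: 0.478979 * 100 = 47.9%

Space savings = 1 - 39434/75686 = 47.9%


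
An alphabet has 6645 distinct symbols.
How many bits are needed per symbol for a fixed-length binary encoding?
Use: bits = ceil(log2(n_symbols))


log2(6645) = 12.6981
Bracket: 2^12 = 4096 < 6645 <= 2^13 = 8192
So ceil(log2(6645)) = 13

bits = ceil(log2(6645)) = ceil(12.6981) = 13 bits


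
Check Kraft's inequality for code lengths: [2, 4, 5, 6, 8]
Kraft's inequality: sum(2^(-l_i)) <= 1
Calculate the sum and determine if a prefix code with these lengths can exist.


Sum = 2^(-2) + 2^(-4) + 2^(-5) + 2^(-6) + 2^(-8)
    = 0.25 + 0.0625 + 0.03125 + 0.015625 + 0.00390625
    = 93/256 = 0.36328125
Since 0.36328125 <= 1, Kraft's inequality IS satisfied.
A prefix code with these lengths CAN exist.

Kraft sum = 0.36328125. Satisfied.
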